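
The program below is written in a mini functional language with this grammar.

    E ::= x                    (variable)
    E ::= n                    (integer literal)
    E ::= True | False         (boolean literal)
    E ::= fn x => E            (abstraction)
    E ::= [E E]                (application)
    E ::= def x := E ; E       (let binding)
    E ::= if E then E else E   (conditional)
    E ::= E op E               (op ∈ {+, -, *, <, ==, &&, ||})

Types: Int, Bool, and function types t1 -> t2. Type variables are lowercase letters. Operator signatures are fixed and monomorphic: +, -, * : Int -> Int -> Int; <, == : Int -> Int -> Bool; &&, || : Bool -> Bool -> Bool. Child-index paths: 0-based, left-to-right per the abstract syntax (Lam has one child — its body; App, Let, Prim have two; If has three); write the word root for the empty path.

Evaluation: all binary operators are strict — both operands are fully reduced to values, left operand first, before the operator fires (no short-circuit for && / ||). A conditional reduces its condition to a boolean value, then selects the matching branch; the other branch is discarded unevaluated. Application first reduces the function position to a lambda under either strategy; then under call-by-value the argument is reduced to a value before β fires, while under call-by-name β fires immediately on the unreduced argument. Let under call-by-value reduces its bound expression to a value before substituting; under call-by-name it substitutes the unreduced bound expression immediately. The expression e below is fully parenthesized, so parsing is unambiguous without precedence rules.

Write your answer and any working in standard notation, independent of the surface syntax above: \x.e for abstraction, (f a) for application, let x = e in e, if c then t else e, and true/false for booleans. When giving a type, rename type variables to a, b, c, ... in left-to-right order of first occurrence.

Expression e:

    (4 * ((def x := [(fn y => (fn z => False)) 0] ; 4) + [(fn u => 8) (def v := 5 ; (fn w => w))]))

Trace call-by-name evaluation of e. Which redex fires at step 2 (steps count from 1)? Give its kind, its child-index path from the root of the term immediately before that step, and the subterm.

Trace:
step 0: (4 * ((let x = ((\y.(\z.false)) 0) in 4) + ((\u.8) (let v = 5 in (\w.w)))))
step 1: [let@1.0] (4 * (4 + ((\u.8) (let v = 5 in (\w.w)))))
step 2: [beta@1.1] (4 * (4 + 8))

Answer: beta at 1.1 : ((\u.8) (let v = 5 in (\w.w)))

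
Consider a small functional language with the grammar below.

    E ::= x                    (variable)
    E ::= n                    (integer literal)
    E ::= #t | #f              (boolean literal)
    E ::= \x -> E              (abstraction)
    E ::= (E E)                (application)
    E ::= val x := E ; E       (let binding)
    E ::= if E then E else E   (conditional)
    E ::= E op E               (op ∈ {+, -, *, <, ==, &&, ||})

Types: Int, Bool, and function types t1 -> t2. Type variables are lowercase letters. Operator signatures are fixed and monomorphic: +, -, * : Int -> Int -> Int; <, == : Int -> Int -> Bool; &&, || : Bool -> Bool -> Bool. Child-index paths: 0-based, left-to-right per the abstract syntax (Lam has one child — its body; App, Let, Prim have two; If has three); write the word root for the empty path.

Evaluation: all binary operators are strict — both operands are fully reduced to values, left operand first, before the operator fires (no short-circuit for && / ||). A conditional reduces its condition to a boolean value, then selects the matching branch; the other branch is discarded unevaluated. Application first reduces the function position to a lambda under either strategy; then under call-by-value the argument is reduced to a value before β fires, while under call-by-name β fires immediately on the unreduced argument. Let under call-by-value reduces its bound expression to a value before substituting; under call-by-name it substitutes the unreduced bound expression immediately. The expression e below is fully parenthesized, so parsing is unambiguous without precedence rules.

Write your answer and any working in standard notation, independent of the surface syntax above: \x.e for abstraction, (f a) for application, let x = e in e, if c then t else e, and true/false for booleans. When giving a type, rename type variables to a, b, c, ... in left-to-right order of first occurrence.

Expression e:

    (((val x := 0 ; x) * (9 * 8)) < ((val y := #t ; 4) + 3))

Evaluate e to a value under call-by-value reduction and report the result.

Derivation:
step 0: (((let x = 0 in x) * (9 * 8)) < ((let y = true in 4) + 3))
step 1: [let@0.0] ((0 * (9 * 8)) < ((let y = true in 4) + 3))
step 2: [delta@0.1] ((0 * 72) < ((let y = true in 4) + 3))
step 3: [delta@0] (0 < ((let y = true in 4) + 3))
step 4: [let@1.0] (0 < (4 + 3))
step 5: [delta@1] (0 < 7)
step 6: [delta@root] true

Answer: true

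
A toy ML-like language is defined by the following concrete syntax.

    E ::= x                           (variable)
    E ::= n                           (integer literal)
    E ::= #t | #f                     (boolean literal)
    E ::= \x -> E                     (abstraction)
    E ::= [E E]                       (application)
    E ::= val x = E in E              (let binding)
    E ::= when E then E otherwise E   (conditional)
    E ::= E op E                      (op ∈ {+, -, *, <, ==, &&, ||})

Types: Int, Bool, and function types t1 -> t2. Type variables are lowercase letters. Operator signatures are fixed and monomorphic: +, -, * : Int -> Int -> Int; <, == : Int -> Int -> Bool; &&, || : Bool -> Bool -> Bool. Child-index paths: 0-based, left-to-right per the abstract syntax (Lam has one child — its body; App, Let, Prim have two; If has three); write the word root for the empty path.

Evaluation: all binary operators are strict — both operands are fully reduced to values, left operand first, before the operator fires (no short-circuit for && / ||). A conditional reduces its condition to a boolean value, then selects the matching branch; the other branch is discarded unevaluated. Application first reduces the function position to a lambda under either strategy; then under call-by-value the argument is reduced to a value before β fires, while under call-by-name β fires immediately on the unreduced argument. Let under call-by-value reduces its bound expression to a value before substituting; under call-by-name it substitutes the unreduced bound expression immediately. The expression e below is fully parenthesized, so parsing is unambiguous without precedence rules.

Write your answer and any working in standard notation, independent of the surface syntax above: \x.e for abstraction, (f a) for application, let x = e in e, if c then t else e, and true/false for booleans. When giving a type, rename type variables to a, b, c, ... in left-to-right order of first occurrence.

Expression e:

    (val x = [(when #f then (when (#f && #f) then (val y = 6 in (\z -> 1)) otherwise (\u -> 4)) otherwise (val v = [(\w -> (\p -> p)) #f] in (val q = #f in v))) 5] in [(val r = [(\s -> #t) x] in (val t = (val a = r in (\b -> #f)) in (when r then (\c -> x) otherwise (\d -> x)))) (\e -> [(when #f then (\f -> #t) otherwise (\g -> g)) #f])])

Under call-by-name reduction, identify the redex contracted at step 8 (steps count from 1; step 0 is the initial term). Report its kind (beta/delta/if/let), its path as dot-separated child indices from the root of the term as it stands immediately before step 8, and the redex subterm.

Answer: let at 0 : (let v = ((\w.(\p.p)) false) in (let q = false in v))

Derivation:
step 0: (let x = ((if false then (if (false && false) then (let y = 6 in (\z.1)) else (\u.4)) else (let v = ((\w.(\p.p)) false) in (let q = false in v))) 5) in ((let r = ((\s.true) x) in (let t = (let a = r in (\b.false)) in (if r then (\c.x) else (\d.x)))) (\e.((if false then (\f.true) else (\g.g)) false))))
step 1: [let@root] ((let r = ((\s.true) ((if false then (if (false && false) then (let y = 6 in (\z.1)) else (\u.4)) else (let v = ((\w.(\p.p)) false) in (let q = false in v))) 5)) in (let t = (let a = r in (\b.false)) in (if r then (\c.((if false then (if (false && false) then (let y = 6 in (\z.1)) else (\u.4)) else (let v = ((\w.(\p.p)) false) in (let q = false in v))) 5)) else (\d.((if false then (if (false && false) then (let y = 6 in (\z.1)) else (\u.4)) else (let v = ((\w.(\p.p)) false) in (let q = false in v))) 5))))) (\e.((if false then (\f.true) else (\g.g)) false)))
step 2: [let@0] ((let t = (let a = ((\s.true) ((if false then (if (false && false) then (let y = 6 in (\z.1)) else (\u.4)) else (let v = ((\w.(\p.p)) false) in (let q = false in v))) 5)) in (\b.false)) in (if ((\s.true) ((if false then (if (false && false) then (let y = 6 in (\z.1)) else (\u.4)) else (let v = ((\w.(\p.p)) false) in (let q = false in v))) 5)) then (\c.((if false then (if (false && false) then (let y = 6 in (\z.1)) else (\u.4)) else (let v = ((\w.(\p.p)) false) in (let q = false in v))) 5)) else (\d.((if false then (if (false && false) then (let y = 6 in (\z.1)) else (\u.4)) else (let v = ((\w.(\p.p)) false) in (let q = false in v))) 5)))) (\e.((if false then (\f.true) else (\g.g)) false)))
step 3: [let@0] ((if ((\s.true) ((if false then (if (false && false) then (let y = 6 in (\z.1)) else (\u.4)) else (let v = ((\w.(\p.p)) false) in (let q = false in v))) 5)) then (\c.((if false then (if (false && false) then (let y = 6 in (\z.1)) else (\u.4)) else (let v = ((\w.(\p.p)) false) in (let q = false in v))) 5)) else (\d.((if false then (if (false && false) then (let y = 6 in (\z.1)) else (\u.4)) else (let v = ((\w.(\p.p)) false) in (let q = false in v))) 5))) (\e.((if false then (\f.true) else (\g.g)) false)))
step 4: [beta@0.0] ((if true then (\c.((if false then (if (false && false) then (let y = 6 in (\z.1)) else (\u.4)) else (let v = ((\w.(\p.p)) false) in (let q = false in v))) 5)) else (\d.((if false then (if (false && false) then (let y = 6 in (\z.1)) else (\u.4)) else (let v = ((\w.(\p.p)) false) in (let q = false in v))) 5))) (\e.((if false then (\f.true) else (\g.g)) false)))
step 5: [if@0] ((\c.((if false then (if (false && false) then (let y = 6 in (\z.1)) else (\u.4)) else (let v = ((\w.(\p.p)) false) in (let q = false in v))) 5)) (\e.((if false then (\f.true) else (\g.g)) false)))
step 6: [beta@root] ((if false then (if (false && false) then (let y = 6 in (\z.1)) else (\u.4)) else (let v = ((\w.(\p.p)) false) in (let q = false in v))) 5)
step 7: [if@0] ((let v = ((\w.(\p.p)) false) in (let q = false in v)) 5)
step 8: [let@0] ((let q = false in ((\w.(\p.p)) false)) 5)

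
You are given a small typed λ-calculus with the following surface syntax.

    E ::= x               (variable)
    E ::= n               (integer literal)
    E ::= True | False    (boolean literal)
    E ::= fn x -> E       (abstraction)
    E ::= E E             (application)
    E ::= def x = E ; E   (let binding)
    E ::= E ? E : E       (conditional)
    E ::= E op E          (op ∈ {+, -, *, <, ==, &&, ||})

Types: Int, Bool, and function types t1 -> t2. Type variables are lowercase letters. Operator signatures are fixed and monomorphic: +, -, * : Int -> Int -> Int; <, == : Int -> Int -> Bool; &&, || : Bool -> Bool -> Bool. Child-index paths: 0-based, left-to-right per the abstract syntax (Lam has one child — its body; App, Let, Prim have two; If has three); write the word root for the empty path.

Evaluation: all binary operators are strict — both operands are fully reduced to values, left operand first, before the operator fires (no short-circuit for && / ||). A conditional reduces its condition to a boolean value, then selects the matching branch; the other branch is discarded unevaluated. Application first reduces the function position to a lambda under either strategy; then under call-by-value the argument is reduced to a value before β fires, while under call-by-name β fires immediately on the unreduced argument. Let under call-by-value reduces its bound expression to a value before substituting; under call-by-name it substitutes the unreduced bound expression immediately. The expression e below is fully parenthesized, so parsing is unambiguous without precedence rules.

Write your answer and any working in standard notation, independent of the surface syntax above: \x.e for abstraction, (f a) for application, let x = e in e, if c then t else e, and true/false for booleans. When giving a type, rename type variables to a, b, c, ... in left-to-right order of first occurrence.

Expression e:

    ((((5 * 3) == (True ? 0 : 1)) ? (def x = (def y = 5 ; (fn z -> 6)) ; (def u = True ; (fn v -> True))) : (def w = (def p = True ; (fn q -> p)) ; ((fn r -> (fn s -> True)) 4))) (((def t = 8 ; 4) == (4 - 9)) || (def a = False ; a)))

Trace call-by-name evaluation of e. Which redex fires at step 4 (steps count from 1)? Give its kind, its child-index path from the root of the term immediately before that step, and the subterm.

Answer: if at 0 : (if false then (let x = (let y = 5 in (\z.6)) in (let u = true in (\v.true))) else (let w = (let p = true in (\q.p)) in ((\r.(\s.true)) 4)))

Derivation:
step 0: ((if ((5 * 3) == (if true then 0 else 1)) then (let x = (let y = 5 in (\z.6)) in (let u = true in (\v.true))) else (let w = (let p = true in (\q.p)) in ((\r.(\s.true)) 4))) (((let t = 8 in 4) == (4 - 9)) || (let a = false in a)))
step 1: [delta@0.0.0] ((if (15 == (if true then 0 else 1)) then (let x = (let y = 5 in (\z.6)) in (let u = true in (\v.true))) else (let w = (let p = true in (\q.p)) in ((\r.(\s.true)) 4))) (((let t = 8 in 4) == (4 - 9)) || (let a = false in a)))
step 2: [if@0.0.1] ((if (15 == 0) then (let x = (let y = 5 in (\z.6)) in (let u = true in (\v.true))) else (let w = (let p = true in (\q.p)) in ((\r.(\s.true)) 4))) (((let t = 8 in 4) == (4 - 9)) || (let a = false in a)))
step 3: [delta@0.0] ((if false then (let x = (let y = 5 in (\z.6)) in (let u = true in (\v.true))) else (let w = (let p = true in (\q.p)) in ((\r.(\s.true)) 4))) (((let t = 8 in 4) == (4 - 9)) || (let a = false in a)))
step 4: [if@0] ((let w = (let p = true in (\q.p)) in ((\r.(\s.true)) 4)) (((let t = 8 in 4) == (4 - 9)) || (let a = false in a)))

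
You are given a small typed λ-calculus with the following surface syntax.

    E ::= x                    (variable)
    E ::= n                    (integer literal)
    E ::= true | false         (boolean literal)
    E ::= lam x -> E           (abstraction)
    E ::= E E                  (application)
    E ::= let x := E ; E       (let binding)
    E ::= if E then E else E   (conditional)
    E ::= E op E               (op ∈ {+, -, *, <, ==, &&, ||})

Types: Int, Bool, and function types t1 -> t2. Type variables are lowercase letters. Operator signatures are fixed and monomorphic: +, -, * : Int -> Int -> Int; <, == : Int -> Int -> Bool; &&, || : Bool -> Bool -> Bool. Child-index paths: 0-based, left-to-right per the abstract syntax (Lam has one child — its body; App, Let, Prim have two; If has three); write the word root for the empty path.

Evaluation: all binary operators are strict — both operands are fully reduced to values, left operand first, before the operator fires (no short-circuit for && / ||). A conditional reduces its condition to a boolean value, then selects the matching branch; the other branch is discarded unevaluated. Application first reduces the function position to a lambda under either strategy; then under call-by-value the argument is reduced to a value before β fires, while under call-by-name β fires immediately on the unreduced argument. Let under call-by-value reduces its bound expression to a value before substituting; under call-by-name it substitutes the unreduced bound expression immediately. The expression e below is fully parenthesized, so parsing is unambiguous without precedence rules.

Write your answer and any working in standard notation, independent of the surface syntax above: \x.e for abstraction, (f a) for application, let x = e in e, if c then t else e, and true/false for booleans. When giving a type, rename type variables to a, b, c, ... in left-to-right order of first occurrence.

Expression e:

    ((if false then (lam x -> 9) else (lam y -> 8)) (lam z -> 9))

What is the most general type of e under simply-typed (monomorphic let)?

Answer: Int

Trace:
  unify Bool ~ Bool
\x._ : a -> Int
\y._ : b -> Int
  unify a -> Int ~ b -> Int
  unify a ~ b
  unify Int ~ Int
\z._ : c -> Int
  unify b -> Int ~ (c -> Int) -> d
  unify b ~ c -> Int
  unify Int ~ d
_ _ : Int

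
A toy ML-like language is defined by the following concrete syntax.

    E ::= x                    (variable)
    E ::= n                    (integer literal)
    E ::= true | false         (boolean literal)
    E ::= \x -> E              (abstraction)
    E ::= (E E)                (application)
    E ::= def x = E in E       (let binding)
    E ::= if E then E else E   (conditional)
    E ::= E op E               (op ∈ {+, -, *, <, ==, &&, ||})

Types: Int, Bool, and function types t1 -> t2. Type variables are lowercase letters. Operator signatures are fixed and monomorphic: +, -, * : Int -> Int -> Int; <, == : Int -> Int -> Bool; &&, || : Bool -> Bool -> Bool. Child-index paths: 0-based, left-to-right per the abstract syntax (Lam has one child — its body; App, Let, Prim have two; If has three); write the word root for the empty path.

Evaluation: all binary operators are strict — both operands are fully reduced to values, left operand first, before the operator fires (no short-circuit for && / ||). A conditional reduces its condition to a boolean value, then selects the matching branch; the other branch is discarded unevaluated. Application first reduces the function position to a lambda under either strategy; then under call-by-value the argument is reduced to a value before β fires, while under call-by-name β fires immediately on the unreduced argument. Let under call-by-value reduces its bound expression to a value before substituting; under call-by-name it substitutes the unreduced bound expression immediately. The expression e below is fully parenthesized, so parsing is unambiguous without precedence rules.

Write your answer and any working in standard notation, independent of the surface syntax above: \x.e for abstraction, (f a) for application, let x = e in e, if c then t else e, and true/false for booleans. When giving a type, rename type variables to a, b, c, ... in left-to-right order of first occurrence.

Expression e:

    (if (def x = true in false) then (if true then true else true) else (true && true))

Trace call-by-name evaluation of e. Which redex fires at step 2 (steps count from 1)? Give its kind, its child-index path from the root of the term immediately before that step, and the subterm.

Answer: if at root : (if false then (if true then true else true) else (true && true))

Working:
step 0: (if (let x = true in false) then (if true then true else true) else (true && true))
step 1: [let@0] (if false then (if true then true else true) else (true && true))
step 2: [if@root] (true && true)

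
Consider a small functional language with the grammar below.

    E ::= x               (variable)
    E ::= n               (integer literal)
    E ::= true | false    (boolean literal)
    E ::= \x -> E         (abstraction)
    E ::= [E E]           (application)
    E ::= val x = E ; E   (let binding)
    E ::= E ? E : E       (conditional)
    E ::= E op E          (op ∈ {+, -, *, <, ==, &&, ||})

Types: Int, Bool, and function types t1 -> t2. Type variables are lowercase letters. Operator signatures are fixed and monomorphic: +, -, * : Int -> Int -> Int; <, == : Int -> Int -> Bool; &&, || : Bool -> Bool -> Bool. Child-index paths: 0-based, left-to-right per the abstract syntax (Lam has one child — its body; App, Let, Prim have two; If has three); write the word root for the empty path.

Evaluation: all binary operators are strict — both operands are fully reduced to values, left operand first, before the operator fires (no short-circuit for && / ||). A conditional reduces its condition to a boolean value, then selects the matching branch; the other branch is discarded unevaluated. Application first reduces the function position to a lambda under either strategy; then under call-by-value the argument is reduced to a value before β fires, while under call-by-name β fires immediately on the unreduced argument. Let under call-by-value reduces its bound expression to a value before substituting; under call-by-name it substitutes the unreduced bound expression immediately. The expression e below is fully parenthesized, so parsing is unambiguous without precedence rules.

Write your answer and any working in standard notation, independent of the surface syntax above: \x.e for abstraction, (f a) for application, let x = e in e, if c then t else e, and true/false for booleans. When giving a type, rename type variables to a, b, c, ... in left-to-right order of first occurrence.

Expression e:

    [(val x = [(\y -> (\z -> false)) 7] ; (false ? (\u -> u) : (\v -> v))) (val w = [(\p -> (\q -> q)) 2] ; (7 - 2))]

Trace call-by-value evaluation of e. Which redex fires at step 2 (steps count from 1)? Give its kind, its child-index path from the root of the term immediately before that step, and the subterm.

Answer: let at 0 : (let x = (\z.false) in (if false then (\u.u) else (\v.v)))

Working:
step 0: ((let x = ((\y.(\z.false)) 7) in (if false then (\u.u) else (\v.v))) (let w = ((\p.(\q.q)) 2) in (7 - 2)))
step 1: [beta@0.0] ((let x = (\z.false) in (if false then (\u.u) else (\v.v))) (let w = ((\p.(\q.q)) 2) in (7 - 2)))
step 2: [let@0] ((if false then (\u.u) else (\v.v)) (let w = ((\p.(\q.q)) 2) in (7 - 2)))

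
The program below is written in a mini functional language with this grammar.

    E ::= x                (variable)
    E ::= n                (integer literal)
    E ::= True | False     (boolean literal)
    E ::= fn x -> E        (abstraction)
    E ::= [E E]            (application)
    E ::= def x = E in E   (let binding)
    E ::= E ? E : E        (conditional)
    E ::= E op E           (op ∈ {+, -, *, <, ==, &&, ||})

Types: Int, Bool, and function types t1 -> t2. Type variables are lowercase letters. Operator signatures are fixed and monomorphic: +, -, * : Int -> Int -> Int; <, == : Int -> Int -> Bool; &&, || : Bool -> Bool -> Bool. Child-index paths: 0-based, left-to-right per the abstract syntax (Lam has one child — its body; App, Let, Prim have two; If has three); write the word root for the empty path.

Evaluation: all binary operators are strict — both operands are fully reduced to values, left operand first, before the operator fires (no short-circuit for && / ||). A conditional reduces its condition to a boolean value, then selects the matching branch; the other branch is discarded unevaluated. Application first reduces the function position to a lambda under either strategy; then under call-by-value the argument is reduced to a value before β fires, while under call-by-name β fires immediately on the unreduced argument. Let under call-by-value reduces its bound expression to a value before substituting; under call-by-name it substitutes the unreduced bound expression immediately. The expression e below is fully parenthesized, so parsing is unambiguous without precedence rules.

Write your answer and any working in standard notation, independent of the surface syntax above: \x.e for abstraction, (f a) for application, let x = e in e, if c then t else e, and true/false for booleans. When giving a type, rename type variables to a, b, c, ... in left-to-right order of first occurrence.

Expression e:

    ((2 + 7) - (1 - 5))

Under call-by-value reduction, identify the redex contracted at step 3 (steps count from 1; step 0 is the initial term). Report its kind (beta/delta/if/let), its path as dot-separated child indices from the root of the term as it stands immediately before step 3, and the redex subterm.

Working:
step 0: ((2 + 7) - (1 - 5))
step 1: [delta@0] (9 - (1 - 5))
step 2: [delta@1] (9 - -4)
step 3: [delta@root] 13

Answer: delta at root : (9 - -4)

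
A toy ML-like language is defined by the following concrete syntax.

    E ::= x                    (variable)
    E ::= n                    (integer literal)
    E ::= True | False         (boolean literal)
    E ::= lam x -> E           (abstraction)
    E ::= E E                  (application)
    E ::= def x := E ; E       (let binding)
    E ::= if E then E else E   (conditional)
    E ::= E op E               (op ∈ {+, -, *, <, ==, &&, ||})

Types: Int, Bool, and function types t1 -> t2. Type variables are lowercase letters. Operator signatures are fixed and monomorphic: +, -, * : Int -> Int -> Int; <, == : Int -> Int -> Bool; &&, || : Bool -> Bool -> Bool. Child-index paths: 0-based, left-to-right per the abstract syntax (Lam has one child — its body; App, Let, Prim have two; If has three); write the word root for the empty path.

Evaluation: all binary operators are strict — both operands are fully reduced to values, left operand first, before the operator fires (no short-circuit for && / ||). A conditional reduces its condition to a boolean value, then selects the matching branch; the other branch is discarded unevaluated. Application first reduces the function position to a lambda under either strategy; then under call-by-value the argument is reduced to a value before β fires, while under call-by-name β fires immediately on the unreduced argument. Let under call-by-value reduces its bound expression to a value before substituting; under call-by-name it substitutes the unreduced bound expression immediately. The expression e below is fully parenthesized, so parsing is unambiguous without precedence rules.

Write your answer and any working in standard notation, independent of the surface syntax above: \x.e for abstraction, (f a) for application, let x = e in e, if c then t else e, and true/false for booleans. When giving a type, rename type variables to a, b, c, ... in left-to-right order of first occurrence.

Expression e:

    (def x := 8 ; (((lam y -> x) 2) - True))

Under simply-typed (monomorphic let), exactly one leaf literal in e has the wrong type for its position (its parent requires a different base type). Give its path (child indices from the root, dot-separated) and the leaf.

Answer: 1.1 : true

Trace:
let x : Int
x : Int
\y._ : a -> Int
  unify a -> Int ~ Int -> b
  unify a ~ Int
  unify Int ~ b
_ _ : Int
  unify Int ~ Int
  unify Bool ~ Int
  FAIL: mismatch Bool ~ Int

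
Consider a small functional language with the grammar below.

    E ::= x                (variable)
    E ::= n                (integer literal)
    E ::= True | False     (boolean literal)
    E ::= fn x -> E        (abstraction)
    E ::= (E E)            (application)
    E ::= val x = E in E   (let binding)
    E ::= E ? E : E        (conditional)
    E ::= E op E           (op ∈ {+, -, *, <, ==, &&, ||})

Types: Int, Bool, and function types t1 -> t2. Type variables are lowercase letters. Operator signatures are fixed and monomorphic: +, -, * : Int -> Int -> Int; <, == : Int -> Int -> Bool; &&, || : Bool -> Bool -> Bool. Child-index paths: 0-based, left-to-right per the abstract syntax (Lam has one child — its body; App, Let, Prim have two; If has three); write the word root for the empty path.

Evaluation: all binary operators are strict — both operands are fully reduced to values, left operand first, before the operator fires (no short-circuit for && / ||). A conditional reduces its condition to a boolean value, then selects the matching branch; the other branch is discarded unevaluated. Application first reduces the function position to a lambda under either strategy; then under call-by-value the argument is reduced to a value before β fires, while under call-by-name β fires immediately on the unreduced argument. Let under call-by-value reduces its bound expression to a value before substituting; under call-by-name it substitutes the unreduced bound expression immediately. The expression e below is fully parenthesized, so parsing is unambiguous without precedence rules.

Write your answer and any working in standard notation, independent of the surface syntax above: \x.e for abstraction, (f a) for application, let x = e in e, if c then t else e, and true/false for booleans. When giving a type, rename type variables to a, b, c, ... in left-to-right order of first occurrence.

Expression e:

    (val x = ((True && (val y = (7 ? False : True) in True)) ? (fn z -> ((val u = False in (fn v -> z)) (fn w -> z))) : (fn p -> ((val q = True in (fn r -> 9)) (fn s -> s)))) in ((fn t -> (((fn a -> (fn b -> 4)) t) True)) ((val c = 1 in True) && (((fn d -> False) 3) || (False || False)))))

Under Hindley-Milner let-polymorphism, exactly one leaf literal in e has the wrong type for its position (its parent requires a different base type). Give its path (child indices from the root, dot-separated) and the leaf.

Answer: 0.0.1.0.0 : 7

Trace:
  unify Bool ~ Bool
  unify Int ~ Bool
  FAIL: mismatch Int ~ Bool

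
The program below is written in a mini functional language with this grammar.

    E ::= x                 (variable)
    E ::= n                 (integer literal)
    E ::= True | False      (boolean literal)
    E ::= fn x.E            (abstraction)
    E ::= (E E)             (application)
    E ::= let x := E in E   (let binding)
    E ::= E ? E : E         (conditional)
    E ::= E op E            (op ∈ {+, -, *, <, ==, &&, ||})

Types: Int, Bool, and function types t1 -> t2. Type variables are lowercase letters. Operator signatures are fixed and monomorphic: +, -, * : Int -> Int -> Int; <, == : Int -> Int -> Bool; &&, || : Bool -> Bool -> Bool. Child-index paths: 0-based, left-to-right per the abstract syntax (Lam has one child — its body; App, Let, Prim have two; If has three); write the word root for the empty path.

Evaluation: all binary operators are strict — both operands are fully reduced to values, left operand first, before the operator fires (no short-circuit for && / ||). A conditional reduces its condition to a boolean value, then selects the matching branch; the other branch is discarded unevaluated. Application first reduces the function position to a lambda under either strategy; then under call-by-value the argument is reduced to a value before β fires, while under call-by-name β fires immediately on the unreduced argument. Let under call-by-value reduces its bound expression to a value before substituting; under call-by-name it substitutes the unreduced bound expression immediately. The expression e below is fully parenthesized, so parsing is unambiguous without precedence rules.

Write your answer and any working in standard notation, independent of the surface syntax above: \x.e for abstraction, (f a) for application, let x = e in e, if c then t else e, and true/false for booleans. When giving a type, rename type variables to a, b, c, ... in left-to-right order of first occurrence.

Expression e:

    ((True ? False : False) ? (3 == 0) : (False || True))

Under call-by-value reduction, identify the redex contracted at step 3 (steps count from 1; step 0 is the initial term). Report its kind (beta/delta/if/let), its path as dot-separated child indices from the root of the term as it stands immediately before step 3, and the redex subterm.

Answer: delta at root : (false || true)

Working:
step 0: (if (if true then false else false) then (3 == 0) else (false || true))
step 1: [if@0] (if false then (3 == 0) else (false || true))
step 2: [if@root] (false || true)
step 3: [delta@root] true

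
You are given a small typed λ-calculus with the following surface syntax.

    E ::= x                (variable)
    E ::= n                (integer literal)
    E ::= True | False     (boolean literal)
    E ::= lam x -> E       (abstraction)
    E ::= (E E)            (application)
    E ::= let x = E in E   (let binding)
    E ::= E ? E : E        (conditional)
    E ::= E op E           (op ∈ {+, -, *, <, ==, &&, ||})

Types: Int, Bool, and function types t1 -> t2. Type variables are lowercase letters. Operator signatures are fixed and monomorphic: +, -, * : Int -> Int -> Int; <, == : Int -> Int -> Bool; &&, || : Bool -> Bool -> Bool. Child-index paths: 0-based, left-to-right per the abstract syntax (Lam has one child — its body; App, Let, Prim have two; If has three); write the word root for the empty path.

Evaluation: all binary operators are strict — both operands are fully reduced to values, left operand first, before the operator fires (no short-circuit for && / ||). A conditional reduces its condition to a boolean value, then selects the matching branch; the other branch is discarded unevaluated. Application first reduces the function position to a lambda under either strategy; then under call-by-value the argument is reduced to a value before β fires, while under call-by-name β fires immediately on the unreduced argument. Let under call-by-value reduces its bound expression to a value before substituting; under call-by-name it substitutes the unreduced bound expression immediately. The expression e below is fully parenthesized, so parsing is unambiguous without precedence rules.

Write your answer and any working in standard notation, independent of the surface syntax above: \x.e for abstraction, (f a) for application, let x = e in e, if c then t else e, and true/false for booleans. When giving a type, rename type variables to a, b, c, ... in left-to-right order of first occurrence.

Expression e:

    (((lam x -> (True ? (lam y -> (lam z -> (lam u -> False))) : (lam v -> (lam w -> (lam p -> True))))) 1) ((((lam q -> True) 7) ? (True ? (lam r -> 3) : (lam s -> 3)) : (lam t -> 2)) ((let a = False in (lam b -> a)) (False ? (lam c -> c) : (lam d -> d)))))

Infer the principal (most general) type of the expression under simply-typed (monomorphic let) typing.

Answer: a -> b -> Bool

Working:
  unify Bool ~ Bool
\u._ : d -> Bool
\z._ : c -> d -> Bool
\y._ : b -> c -> d -> Bool
\p._ : g -> Bool
\w._ : f -> g -> Bool
\v._ : e -> f -> g -> Bool
  unify b -> c -> d -> Bool ~ e -> f -> g -> Bool
  unify b ~ e
  unify c -> d -> Bool ~ f -> g -> Bool
  unify c ~ f
  unify d -> Bool ~ g -> Bool
  unify d ~ g
  unify Bool ~ Bool
\x._ : a -> e -> f -> g -> Bool
  unify a -> e -> f -> g -> Bool ~ Int -> h
  unify a ~ Int
  unify e -> f -> g -> Bool ~ h
_ _ : e -> f -> g -> Bool
\q._ : i -> Bool
  unify i -> Bool ~ Int -> j
  unify i ~ Int
  unify Bool ~ j
_ _ : Bool
  unify Bool ~ Bool
  unify Bool ~ Bool
\r._ : k -> Int
\s._ : l -> Int
  unify k -> Int ~ l -> Int
  unify k ~ l
  unify Int ~ Int
\t._ : m -> Int
  unify l -> Int ~ m -> Int
  unify l ~ m
  unify Int ~ Int
let a : Bool
a : Bool
\b._ : n -> Bool
  unify Bool ~ Bool
c : o
\c._ : o -> o
d : p
\d._ : p -> p
  unify o -> o ~ p -> p
  unify o ~ p
  unify p ~ p
  unify n -> Bool ~ (p -> p) -> q
  unify n ~ p -> p
  unify Bool ~ q
_ _ : Bool
  unify m -> Int ~ Bool -> r
  unify m ~ Bool
  unify Int ~ r
_ _ : Int
  unify e -> f -> g -> Bool ~ Int -> s
  unify e ~ Int
  unify f -> g -> Bool ~ s
_ _ : f -> g -> Bool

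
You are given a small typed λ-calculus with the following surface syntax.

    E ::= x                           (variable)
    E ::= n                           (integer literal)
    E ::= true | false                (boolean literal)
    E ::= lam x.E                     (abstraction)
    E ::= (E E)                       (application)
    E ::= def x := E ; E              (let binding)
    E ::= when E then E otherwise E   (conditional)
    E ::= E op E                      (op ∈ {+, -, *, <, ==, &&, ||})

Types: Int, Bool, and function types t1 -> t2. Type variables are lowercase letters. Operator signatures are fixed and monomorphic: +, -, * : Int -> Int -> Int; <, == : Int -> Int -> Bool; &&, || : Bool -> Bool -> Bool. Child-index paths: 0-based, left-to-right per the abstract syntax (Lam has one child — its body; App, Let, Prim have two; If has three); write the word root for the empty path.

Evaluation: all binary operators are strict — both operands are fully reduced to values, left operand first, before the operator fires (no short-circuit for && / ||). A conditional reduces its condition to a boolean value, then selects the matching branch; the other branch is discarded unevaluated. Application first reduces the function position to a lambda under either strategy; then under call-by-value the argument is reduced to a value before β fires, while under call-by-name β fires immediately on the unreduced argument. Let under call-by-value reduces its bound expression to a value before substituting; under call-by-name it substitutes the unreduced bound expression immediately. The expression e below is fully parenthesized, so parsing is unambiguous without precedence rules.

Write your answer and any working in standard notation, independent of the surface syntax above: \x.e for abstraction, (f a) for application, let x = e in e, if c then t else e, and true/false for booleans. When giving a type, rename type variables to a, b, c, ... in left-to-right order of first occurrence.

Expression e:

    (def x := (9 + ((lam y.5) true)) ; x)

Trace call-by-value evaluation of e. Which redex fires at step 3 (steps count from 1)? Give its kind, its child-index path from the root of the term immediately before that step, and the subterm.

Working:
step 0: (let x = (9 + ((\y.5) true)) in x)
step 1: [beta@0.1] (let x = (9 + 5) in x)
step 2: [delta@0] (let x = 14 in x)
step 3: [let@root] 14

Answer: let at root : (let x = 14 in x)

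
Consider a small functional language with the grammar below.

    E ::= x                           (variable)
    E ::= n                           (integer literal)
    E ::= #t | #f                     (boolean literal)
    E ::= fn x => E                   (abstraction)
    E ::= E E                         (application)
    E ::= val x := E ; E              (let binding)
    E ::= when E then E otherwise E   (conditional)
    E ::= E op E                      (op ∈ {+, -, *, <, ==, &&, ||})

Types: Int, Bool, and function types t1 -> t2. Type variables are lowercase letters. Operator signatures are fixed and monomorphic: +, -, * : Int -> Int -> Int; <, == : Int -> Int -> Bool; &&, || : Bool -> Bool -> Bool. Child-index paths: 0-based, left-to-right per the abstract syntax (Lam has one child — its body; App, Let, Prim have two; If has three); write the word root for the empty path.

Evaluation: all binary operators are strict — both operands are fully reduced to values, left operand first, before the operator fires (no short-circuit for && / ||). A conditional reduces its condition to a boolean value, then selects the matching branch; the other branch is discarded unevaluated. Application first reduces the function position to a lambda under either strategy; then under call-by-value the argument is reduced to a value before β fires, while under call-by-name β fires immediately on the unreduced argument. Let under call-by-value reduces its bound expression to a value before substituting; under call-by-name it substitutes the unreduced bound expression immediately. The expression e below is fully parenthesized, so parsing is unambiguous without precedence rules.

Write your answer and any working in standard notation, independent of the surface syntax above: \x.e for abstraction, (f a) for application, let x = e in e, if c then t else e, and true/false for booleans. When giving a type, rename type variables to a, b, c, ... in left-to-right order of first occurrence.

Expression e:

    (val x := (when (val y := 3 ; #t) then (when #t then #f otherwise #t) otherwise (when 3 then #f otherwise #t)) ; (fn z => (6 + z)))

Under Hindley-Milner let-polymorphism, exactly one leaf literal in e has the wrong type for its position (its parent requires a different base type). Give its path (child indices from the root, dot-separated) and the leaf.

Derivation:
let y : Int
  unify Bool ~ Bool
  unify Bool ~ Bool
  unify Bool ~ Bool
  unify Int ~ Bool
  FAIL: mismatch Int ~ Bool

Answer: 0.2.0 : 3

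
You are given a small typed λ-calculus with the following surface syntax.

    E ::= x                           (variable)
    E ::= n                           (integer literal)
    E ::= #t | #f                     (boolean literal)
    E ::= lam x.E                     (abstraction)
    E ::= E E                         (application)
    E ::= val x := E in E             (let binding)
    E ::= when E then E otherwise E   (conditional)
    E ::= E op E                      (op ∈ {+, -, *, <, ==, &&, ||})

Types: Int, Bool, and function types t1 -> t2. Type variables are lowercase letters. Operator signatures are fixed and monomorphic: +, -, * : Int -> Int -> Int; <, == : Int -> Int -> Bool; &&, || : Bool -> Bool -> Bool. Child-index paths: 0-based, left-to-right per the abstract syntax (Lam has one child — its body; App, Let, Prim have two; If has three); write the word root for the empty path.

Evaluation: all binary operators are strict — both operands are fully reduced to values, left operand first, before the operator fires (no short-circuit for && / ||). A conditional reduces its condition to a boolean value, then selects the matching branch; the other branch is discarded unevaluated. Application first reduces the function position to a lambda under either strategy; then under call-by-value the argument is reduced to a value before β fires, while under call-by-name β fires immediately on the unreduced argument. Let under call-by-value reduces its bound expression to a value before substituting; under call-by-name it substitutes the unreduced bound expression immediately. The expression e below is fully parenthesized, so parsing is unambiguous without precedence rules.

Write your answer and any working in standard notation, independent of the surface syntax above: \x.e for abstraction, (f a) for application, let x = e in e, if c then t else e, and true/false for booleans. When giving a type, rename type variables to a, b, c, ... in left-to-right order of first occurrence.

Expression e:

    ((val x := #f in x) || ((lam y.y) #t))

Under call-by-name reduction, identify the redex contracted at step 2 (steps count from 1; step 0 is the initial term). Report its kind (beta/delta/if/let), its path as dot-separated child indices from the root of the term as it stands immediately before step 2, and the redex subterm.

Trace:
step 0: ((let x = false in x) || ((\y.y) true))
step 1: [let@0] (false || ((\y.y) true))
step 2: [beta@1] (false || true)

Answer: beta at 1 : ((\y.y) true)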